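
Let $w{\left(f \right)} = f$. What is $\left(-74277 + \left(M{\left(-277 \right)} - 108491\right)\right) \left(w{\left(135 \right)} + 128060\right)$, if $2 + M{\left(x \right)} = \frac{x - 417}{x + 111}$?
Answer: $- \frac{1944662128785}{83} \approx -2.343 \cdot 10^{10}$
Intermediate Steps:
$M{\left(x \right)} = -2 + \frac{-417 + x}{111 + x}$ ($M{\left(x \right)} = -2 + \frac{x - 417}{x + 111} = -2 + \frac{-417 + x}{111 + x}$)
$\left(-74277 + \left(M{\left(-277 \right)} - 108491\right)\right) \left(w{\left(135 \right)} + 128060\right) = \left(-74277 - \left(108491 - \frac{-639 - -277}{111 - 277}\right)\right) \left(135 + 128060\right) = \left(-74277 - \left(108491 - \frac{-639 + 277}{-166}\right)\right) 128195 = \left(-74277 - \frac{9004572}{83}\right) 128195 = \left(- \frac{15169563}{83}\right) 128195 = - \frac{1944662128785}{83}$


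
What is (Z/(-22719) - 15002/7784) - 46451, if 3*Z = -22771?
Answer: -12322342081769/265267044 ≈ -46453.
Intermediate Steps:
Z = -22771/3 (Z = (⅓)*(-22771) = -22771/3 ≈ -7590.3)
(Z/(-22719) - 15002/7784) - 46451 = (-22771/3/(-22719) - 15002/7784) - 46451 = (-22771/3*(-1/22719) - 15002*1/7784) - 46451 = (22771/68157 - 7501/3892) - 46451 = -422620925/265267044 - 46451 = -12322342081769/265267044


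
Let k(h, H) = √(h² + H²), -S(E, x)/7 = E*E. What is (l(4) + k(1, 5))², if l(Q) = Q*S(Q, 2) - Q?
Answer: (452 - √26)² ≈ 1.9972e+5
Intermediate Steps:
S(E, x) = -7*E² (S(E, x) = -7*E*E = -7*E²)
k(h, H) = √(H² + h²)
l(Q) = -Q - 7*Q³ (l(Q) = Q*(-7*Q²) - Q = -7*Q³ - Q = -Q - 7*Q³)
(l(4) + k(1, 5))² = ((-1*4 - 7*4³) + √(5² + 1²))² = ((-4 - 7*64) + √(25 + 1))² = ((-4 - 448) + √26)² = (-452 + √26)²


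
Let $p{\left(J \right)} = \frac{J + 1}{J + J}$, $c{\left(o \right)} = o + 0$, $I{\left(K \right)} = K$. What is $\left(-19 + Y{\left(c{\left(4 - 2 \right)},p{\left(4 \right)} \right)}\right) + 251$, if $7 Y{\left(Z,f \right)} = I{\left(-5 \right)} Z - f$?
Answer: $\frac{12907}{56} \approx 230.48$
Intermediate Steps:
$c{\left(o \right)} = o$
$p{\left(J \right)} = \frac{1 + J}{2 J}$
$Y{\left(Z,f \right)} = - \frac{5 Z}{7} - \frac{f}{7}$ ($Y{\left(Z,f \right)} = \frac{- 5 Z - f}{7} = \frac{- f - 5 Z}{7} = - \frac{5 Z}{7} - \frac{f}{7}$)
$\left(-19 + Y{\left(c{\left(4 - 2 \right)},p{\left(4 \right)} \right)}\right) + 251 = \left(-19 - \left(\frac{5 \left(4 - 2\right)}{7} + \frac{1}{7} \cdot \frac{1}{2} \cdot \frac{1}{4} \left(1 + 4\right)\right)\right) + 251 = \left(-19 - \left(\frac{10}{7} + \frac{\frac{1}{2} \cdot \frac{1}{4} \cdot 5}{7}\right)\right) + 251 = \left(-19 - \frac{85}{56}\right) + 251 = - \frac{1149}{56} + 251 = \frac{12907}{56}$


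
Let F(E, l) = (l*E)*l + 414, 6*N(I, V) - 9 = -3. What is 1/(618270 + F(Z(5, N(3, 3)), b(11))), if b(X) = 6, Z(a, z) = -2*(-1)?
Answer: 1/618756 ≈ 1.6161e-6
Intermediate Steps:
N(I, V) = 1 (N(I, V) = 3/2 + (⅙)*(-3) = 3/2 - ½ = 1)
Z(a, z) = 2
F(E, l) = 414 + E*l² (F(E, l) = (E*l)*l + 414 = E*l² + 414 = 414 + E*l²)
1/(618270 + F(Z(5, N(3, 3)), b(11))) = 1/(618270 + (414 + 2*6²)) = 1/(618270 + (414 + 2*36)) = 1/(618270 + (414 + 72)) = 1/(618270 + 486) = 1/618756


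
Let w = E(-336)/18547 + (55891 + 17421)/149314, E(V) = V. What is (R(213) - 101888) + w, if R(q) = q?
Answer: -140784994285745/1384663379 ≈ -1.0167e+5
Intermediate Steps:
w = 654774080/1384663379 (w = -336/18547 + (55891 + 17421)/149314 = -336*1/18547 + 73312*(1/149314) = -336/18547 + 36656/74657 = 654774080/1384663379 ≈ 0.47288)
(R(213) - 101888) + w = (213 - 101888) + 654774080/1384663379 = -101675 + 654774080/1384663379 = -140784994285745/1384663379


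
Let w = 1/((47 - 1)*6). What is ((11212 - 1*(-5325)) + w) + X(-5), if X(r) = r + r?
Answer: 4561453/276 ≈ 16527.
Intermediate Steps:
w = 1/276 (w = 1/(46*6) = 1/276 ≈ 0.0036232)
X(r) = 2*r
((11212 - 1*(-5325)) + w) + X(-5) = ((11212 - 1*(-5325)) + 1/276) + 2*(-5) = ((11212 + 5325) + 1/276) - 10 = (16537 + 1/276) - 10 = 4564213/276 - 10 = 4561453/276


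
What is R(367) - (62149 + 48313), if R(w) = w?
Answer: -110095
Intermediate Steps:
R(367) - (62149 + 48313) = 367 - (62149 + 48313) = 367 - 1*110462 = 367 - 110462 = -110095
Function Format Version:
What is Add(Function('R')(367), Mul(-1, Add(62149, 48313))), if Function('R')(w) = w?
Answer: -110095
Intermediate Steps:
Add(Function('R')(367), Mul(-1, Add(62149, 48313))) = Add(367, Mul(-1, Add(62149, 48313))) = Add(367, Mul(-1, 110462)) = Add(367, -110462) = -110095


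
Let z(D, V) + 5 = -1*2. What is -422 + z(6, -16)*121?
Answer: -1269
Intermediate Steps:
z(D, V) = -7 (z(D, V) = -5 - 1*2 = -5 - 2 = -7)
-422 + z(6, -16)*121 = -422 - 7*121 = -422 - 847 = -1269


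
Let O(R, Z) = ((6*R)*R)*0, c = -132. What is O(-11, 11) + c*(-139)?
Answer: 18348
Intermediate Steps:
O(R, Z) = 0 (O(R, Z) = (6*R²)*0 = 0)
O(-11, 11) + c*(-139) = 0 - 132*(-139) = 0 + 18348 = 18348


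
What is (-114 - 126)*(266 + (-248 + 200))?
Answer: -52320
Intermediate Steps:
(-114 - 126)*(266 + (-248 + 200)) = -240*(266 - 48) = -240*218 = -52320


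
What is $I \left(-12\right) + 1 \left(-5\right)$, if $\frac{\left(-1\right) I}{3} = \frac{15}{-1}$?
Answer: $-545$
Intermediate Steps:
$I = 45$ ($I = - 3 \frac{15}{-1} = - 3 \cdot 15 \left(-1\right) = \left(-3\right) \left(-15\right) = 45$)
$I \left(-12\right) + 1 \left(-5\right) = 45 \left(-12\right) + 1 \left(-5\right) = -540 - 5 = -545$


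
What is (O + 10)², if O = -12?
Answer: 4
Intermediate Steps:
(O + 10)² = (-12 + 10)² = (-2)² = 4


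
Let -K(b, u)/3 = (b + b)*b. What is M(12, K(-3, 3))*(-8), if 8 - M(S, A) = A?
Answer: -496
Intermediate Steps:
K(b, u) = -6*b² (K(b, u) = -3*(b + b)*b = -3*2*b*b = -6*b²)
M(S, A) = 8 - A
M(12, K(-3, 3))*(-8) = (8 - (-6)*(-3)²)*(-8) = (8 - (-6)*9)*(-8) = (8 - 1*(-54))*(-8) = (8 + 54)*(-8) = 62*(-8) = -496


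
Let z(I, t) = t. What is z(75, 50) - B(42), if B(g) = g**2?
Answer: -1714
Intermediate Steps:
z(75, 50) - B(42) = 50 - 1*42**2 = 50 - 1*1764 = 50 - 1764 = -1714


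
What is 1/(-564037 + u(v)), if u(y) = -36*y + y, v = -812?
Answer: -1/535617 ≈ -1.8670e-6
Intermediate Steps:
u(y) = -35*y
1/(-564037 + u(v)) = 1/(-564037 - 35*(-812)) = 1/(-564037 + 28420) = 1/(-535617) = -1/535617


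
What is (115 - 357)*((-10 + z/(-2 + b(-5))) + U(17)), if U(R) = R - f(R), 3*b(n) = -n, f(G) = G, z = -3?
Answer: 242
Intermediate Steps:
b(n) = -n/3 (b(n) = (-n)/3 = -n/3)
U(R) = 0 (U(R) = R - R = 0)
(115 - 357)*((-10 + z/(-2 + b(-5))) + U(17)) = (115 - 357)*((-10 - 3/(-2 - ⅓*(-5))) + 0) = -242*((-10 - 3/(-2 + 5/3)) + 0) = -242*((-10 - 3/(-⅓)) + 0) = -242*((-10 - 3*(-3)) + 0) = -242*((-10 + 9) + 0) = -242*(-1 + 0) = -242*(-1) = 242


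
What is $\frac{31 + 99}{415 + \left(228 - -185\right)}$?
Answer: $\frac{65}{414} \approx 0.157$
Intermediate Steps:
$\frac{31 + 99}{415 + \left(228 - -185\right)} = \frac{130}{415 + \left(228 + 185\right)} = \frac{130}{415 + 413} = \frac{130}{828} = 130 \cdot \frac{1}{828} = \frac{65}{414}$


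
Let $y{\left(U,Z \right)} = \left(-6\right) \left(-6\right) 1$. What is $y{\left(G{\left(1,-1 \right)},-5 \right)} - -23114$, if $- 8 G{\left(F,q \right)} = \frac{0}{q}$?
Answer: $23150$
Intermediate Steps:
$G{\left(F,q \right)} = 0$ ($G{\left(F,q \right)} = - \frac{0 \frac{1}{q}}{8} = \left(- \frac{1}{8}\right) 0 = 0$)
$y{\left(U,Z \right)} = 36$ ($y{\left(U,Z \right)} = 36 \cdot 1 = 36$)
$y{\left(G{\left(1,-1 \right)},-5 \right)} - -23114 = 36 - -23114 = 36 + 23114 = 23150$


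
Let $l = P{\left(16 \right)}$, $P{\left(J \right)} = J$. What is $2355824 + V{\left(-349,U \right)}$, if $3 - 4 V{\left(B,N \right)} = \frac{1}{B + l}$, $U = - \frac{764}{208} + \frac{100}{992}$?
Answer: $\frac{784489642}{333} \approx 2.3558 \cdot 10^{6}$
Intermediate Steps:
$U = - \frac{11517}{3224}$ ($U = \left(-764\right) \frac{1}{208} + 100 \cdot \frac{1}{992} = - \frac{191}{52} + \frac{25}{248} = - \frac{11517}{3224} \approx -3.5723$)
$l = 16$
$V{\left(B,N \right)} = \frac{3}{4} - \frac{1}{4 \left(16 + B\right)}$ ($V{\left(B,N \right)} = \frac{3}{4} - \frac{1}{4 \left(B + 16\right)} = \frac{3}{4} - \frac{1}{4 \left(16 + B\right)}$)
$2355824 + V{\left(-349,U \right)} = 2355824 + \frac{47 + 3 \left(-349\right)}{4 \left(16 - 349\right)} = 2355824 + \frac{47 - 1047}{4 \left(-333\right)} = 2355824 + \frac{1}{4} \left(- \frac{1}{333}\right) \left(-1000\right) = 2355824 + \frac{250}{333} = \frac{784489642}{333}$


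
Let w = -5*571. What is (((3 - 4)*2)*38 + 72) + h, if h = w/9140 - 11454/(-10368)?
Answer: -2533043/789696 ≈ -3.2076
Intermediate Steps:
w = -2855
h = 625741/789696 (h = -2855/9140 - 11454/(-10368) = -2855*1/9140 - 11454*(-1/10368) = -571/1828 + 1909/1728 = 625741/789696 ≈ 0.79238)
(((3 - 4)*2)*38 + 72) + h = (((3 - 4)*2)*38 + 72) + 625741/789696 = (-1*2*38 + 72) + 625741/789696 = (-2*38 + 72) + 625741/789696 = (-76 + 72) + 625741/789696 = -4 + 625741/789696 = -2533043/789696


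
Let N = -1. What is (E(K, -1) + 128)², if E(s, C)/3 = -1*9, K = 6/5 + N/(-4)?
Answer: 10201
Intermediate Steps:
K = 29/20 (K = 6/5 - 1/(-4) = 6*(⅕) - 1*(-¼) = 6/5 + ¼ = 29/20 ≈ 1.4500)
E(s, C) = -27 (E(s, C) = 3*(-1*9) = 3*(-9) = -27)
(E(K, -1) + 128)² = (-27 + 128)² = 101² = 10201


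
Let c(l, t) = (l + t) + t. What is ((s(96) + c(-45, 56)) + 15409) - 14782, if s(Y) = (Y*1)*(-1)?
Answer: 598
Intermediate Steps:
s(Y) = -Y (s(Y) = Y*(-1) = -Y)
c(l, t) = l + 2*t
((s(96) + c(-45, 56)) + 15409) - 14782 = ((-1*96 + (-45 + 2*56)) + 15409) - 14782 = ((-96 + (-45 + 112)) + 15409) - 14782 = ((-96 + 67) + 15409) - 14782 = (-29 + 15409) - 14782 = 15380 - 14782 = 598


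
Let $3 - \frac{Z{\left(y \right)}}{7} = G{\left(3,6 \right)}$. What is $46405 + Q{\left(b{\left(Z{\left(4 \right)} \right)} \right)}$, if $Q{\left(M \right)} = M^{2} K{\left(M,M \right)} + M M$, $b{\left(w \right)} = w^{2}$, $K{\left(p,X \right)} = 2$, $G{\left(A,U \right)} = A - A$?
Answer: $629848$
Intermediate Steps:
$G{\left(A,U \right)} = 0$
$Z{\left(y \right)} = 21$ ($Z{\left(y \right)} = 21 - 0 = 21 + 0 = 21$)
$Q{\left(M \right)} = 3 M^{2}$ ($Q{\left(M \right)} = M^{2} \cdot 2 + M M = 2 M^{2} + M^{2} = 3 M^{2}$)
$46405 + Q{\left(b{\left(Z{\left(4 \right)} \right)} \right)} = 46405 + 3 \left(21^{2}\right)^{2} = 46405 + 3 \cdot 441^{2} = 46405 + 3 \cdot 194481 = 46405 + 583443 = 629848$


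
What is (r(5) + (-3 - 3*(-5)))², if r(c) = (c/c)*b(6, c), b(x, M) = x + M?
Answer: 529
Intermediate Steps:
b(x, M) = M + x
r(c) = 6 + c (r(c) = (c/c)*(c + 6) = 1*(6 + c) = 6 + c)
(r(5) + (-3 - 3*(-5)))² = ((6 + 5) + (-3 - 3*(-5)))² = (11 + (-3 + 15))² = (11 + 12)² = 23² = 529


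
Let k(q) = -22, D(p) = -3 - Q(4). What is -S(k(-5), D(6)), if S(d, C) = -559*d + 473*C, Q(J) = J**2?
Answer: -3311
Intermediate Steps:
D(p) = -19 (D(p) = -3 - 1*4**2 = -3 - 1*16 = -3 - 16 = -19)
-S(k(-5), D(6)) = -(-559*(-22) + 473*(-19)) = -(12298 - 8987) = -1*3311 = -3311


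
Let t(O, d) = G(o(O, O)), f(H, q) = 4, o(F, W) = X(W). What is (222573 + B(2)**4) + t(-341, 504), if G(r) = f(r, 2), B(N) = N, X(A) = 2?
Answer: 222593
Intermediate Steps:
o(F, W) = 2
G(r) = 4
t(O, d) = 4
(222573 + B(2)**4) + t(-341, 504) = (222573 + 2**4) + 4 = (222573 + 16) + 4 = 222589 + 4 = 222593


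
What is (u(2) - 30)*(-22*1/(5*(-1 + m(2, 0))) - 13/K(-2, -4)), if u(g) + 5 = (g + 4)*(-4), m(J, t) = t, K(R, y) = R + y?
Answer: -11623/30 ≈ -387.43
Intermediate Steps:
u(g) = -21 - 4*g (u(g) = -5 + (g + 4)*(-4) = -5 + (4 + g)*(-4) = -5 + (-16 - 4*g) = -21 - 4*g)
(u(2) - 30)*(-22*1/(5*(-1 + m(2, 0))) - 13/K(-2, -4)) = ((-21 - 4*2) - 30)*(-22*1/(5*(-1 + 0)) - 13/(-2 - 4)) = ((-21 - 8) - 30)*(-22/((-1*5)) - 13/(-6)) = (-29 - 30)*(-22/(-5) - 13*(-1/6)) = -59*(-22*(-1/5) + 13/6) = -59*(22/5 + 13/6) = -59*197/30 = -11623/30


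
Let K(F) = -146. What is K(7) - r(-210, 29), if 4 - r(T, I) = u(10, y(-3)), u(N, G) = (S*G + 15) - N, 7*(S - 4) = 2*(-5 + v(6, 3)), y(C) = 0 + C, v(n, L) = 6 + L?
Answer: -1123/7 ≈ -160.43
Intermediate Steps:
y(C) = C
S = 36/7 (S = 4 + (2*(-5 + (6 + 3)))/7 = 4 + (2*(-5 + 9))/7 = 4 + (2*4)/7 = 4 + (⅐)*8 = 4 + 8/7 = 36/7 ≈ 5.1429)
u(N, G) = 15 - N + 36*G/7 (u(N, G) = (36*G/7 + 15) - N = (15 + 36*G/7) - N = 15 - N + 36*G/7)
r(T, I) = 101/7 (r(T, I) = 4 - (15 - 1*10 + (36/7)*(-3)) = 4 - (15 - 10 - 108/7) = 4 - 1*(-73/7) = 4 + 73/7 = 101/7)
K(7) - r(-210, 29) = -146 - 1*101/7 = -146 - 101/7 = -1123/7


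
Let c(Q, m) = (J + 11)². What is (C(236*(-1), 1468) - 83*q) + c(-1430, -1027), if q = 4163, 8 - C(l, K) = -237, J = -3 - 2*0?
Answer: -345220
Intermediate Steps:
J = -3 (J = -3 + 0 = -3)
C(l, K) = 245 (C(l, K) = 8 - 1*(-237) = 8 + 237 = 245)
c(Q, m) = 64 (c(Q, m) = (-3 + 11)² = 8² = 64)
(C(236*(-1), 1468) - 83*q) + c(-1430, -1027) = (245 - 83*4163) + 64 = (245 - 345529) + 64 = -345284 + 64 = -345220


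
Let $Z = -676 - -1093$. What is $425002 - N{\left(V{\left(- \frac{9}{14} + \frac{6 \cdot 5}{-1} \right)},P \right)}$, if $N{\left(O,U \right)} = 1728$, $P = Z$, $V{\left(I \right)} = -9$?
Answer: $423274$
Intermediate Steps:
$Z = 417$ ($Z = -676 + 1093 = 417$)
$P = 417$
$425002 - N{\left(V{\left(- \frac{9}{14} + \frac{6 \cdot 5}{-1} \right)},P \right)} = 425002 - 1728 = 423274$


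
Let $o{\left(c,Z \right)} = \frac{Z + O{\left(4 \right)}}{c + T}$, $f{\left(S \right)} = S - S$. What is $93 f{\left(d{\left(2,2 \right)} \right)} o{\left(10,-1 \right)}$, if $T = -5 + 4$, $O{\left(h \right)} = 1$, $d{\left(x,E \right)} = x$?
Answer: $0$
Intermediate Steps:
$f{\left(S \right)} = 0$
$T = -1$
$o{\left(c,Z \right)} = \frac{1 + Z}{-1 + c}$ ($o{\left(c,Z \right)} = \frac{Z + 1}{c - 1} = \frac{1 + Z}{-1 + c}$)
$93 f{\left(d{\left(2,2 \right)} \right)} o{\left(10,-1 \right)} = 93 \cdot 0 \frac{1 - 1}{-1 + 10} = 0 \cdot \frac{1}{9} \cdot 0 = 0 \cdot 0 = 0$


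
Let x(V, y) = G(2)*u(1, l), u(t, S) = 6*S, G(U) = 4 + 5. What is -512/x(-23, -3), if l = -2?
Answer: 128/27 ≈ 4.7407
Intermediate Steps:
G(U) = 9
x(V, y) = -108 (x(V, y) = 9*(6*(-2)) = 9*(-12) = -108)
-512/x(-23, -3) = -512/(-108) = -512*(-1/108) = 128/27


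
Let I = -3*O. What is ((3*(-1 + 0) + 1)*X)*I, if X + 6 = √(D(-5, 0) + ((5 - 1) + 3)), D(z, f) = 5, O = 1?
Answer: -36 + 12*√3 ≈ -15.215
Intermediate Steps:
I = -3 (I = -3*1 = -3)
X = -6 + 2*√3 (X = -6 + √(5 + ((5 - 1) + 3)) = -6 + √(5 + (4 + 3)) = -6 + √(5 + 7) = -6 + √12 = -6 + 2*√3 ≈ -2.5359)
((3*(-1 + 0) + 1)*X)*I = ((3*(-1 + 0) + 1)*(-6 + 2*√3))*(-3) = ((3*(-1) + 1)*(-6 + 2*√3))*(-3) = ((-3 + 1)*(-6 + 2*√3))*(-3) = -2*(-6 + 2*√3)*(-3) = (12 - 4*√3)*(-3) = -36 + 12*√3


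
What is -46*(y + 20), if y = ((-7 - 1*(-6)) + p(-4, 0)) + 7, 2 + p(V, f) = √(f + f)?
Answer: -1104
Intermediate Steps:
p(V, f) = -2 + √2*√f (p(V, f) = -2 + √(f + f) = -2 + √(2*f) = -2 + √2*√f)
y = 4 (y = ((-7 - 1*(-6)) + (-2 + √2*√0)) + 7 = ((-7 + 6) + (-2 + √2*0)) + 7 = (-1 + (-2 + 0)) + 7 = (-1 - 2) + 7 = -3 + 7 = 4)
-46*(y + 20) = -46*(4 + 20) = -46*24 = -1104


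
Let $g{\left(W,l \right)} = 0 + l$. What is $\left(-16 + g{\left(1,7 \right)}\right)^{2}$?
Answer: $81$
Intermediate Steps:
$g{\left(W,l \right)} = l$
$\left(-16 + g{\left(1,7 \right)}\right)^{2} = \left(-16 + 7\right)^{2} = \left(-9\right)^{2} = 81$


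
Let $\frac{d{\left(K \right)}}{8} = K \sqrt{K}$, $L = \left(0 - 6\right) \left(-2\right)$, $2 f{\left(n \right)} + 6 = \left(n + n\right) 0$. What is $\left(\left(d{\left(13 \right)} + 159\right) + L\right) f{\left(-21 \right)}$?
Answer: $-513 - 312 \sqrt{13} \approx -1637.9$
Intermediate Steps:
$f{\left(n \right)} = -3$ ($f{\left(n \right)} = -3 + \frac{\left(n + n\right) 0}{2} = -3 + \frac{2 n 0}{2} = -3 + \frac{1}{2} \cdot 0 = -3 + 0 = -3$)
$L = 12$ ($L = \left(-6\right) \left(-2\right) = 12$)
$d{\left(K \right)} = 8 K^{\frac{3}{2}}$ ($d{\left(K \right)} = 8 K \sqrt{K} = 8 K^{\frac{3}{2}}$)
$\left(\left(d{\left(13 \right)} + 159\right) + L\right) f{\left(-21 \right)} = \left(\left(8 \cdot 13^{\frac{3}{2}} + 159\right) + 12\right) \left(-3\right) = \left(\left(8 \cdot 13 \sqrt{13} + 159\right) + 12\right) \left(-3\right) = \left(\left(104 \sqrt{13} + 159\right) + 12\right) \left(-3\right) = \left(\left(159 + 104 \sqrt{13}\right) + 12\right) \left(-3\right) = \left(171 + 104 \sqrt{13}\right) \left(-3\right) = -513 - 312 \sqrt{13}$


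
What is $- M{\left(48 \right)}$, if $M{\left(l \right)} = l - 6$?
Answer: $-42$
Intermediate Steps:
$M{\left(l \right)} = -6 + l$
$- M{\left(48 \right)} = - (-6 + 48) = \left(-1\right) 42 = -42$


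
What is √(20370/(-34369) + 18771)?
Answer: √22172133713601/34369 ≈ 137.01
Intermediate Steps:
√(20370/(-34369) + 18771) = √(20370*(-1/34369) + 18771) = √(-20370/34369 + 18771) = √(645120129/34369) = √22172133713601/34369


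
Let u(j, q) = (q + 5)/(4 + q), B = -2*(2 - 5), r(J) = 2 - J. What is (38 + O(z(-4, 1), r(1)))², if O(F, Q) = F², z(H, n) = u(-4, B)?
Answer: 15374241/10000 ≈ 1537.4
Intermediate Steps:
B = 6 (B = -2*(-3) = 6)
u(j, q) = (5 + q)/(4 + q)
z(H, n) = 11/10 (z(H, n) = (5 + 6)/(4 + 6) = 11/10)
(38 + O(z(-4, 1), r(1)))² = (38 + (11/10)²)² = (38 + 121/100)² = (3921/100)² = 15374241/10000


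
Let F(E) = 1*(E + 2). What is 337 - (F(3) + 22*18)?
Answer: -64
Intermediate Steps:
F(E) = 2 + E (F(E) = 1*(2 + E) = 2 + E)
337 - (F(3) + 22*18) = 337 - ((2 + 3) + 22*18) = 337 - (5 + 396) = 337 - 1*401 = 337 - 401 = -64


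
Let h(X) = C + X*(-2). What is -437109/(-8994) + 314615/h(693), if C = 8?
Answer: -185609259/1032811 ≈ -179.71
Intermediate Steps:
h(X) = 8 - 2*X (h(X) = 8 + X*(-2) = 8 - 2*X)
-437109/(-8994) + 314615/h(693) = -437109/(-8994) + 314615/(8 - 2*693) = -437109*(-1/8994) + 314615/(8 - 1386) = 145703/2998 + 314615/(-1378) = 145703/2998 + 314615*(-1/1378) = 145703/2998 - 314615/1378 = -185609259/1032811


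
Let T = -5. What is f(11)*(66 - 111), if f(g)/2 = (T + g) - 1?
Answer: -450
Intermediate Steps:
f(g) = -12 + 2*g (f(g) = 2*((-5 + g) - 1) = 2*(-6 + g) = -12 + 2*g)
f(11)*(66 - 111) = (-12 + 2*11)*(66 - 111) = (-12 + 22)*(-45) = 10*(-45) = -450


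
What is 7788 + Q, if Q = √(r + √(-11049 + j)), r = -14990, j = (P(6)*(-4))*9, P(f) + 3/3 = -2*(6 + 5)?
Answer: 7788 + √(-14990 + I*√10221) ≈ 7788.4 + 122.43*I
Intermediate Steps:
P(f) = -23 (P(f) = -1 - 2*(6 + 5) = -1 - 2*11 = -1 - 22 = -23)
j = 828 (j = -23*(-4)*9 = 92*9 = 828)
Q = √(-14990 + I*√10221) (Q = √(-14990 + √(-11049 + 828)) = √(-14990 + √(-10221)) = √(-14990 + I*√10221) ≈ 0.4129 + 122.43*I)
7788 + Q = 7788 + √(-14990 + I*√10221)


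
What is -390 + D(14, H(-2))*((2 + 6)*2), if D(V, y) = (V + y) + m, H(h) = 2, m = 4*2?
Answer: -6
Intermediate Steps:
m = 8
D(V, y) = 8 + V + y (D(V, y) = (V + y) + 8 = 8 + V + y)
-390 + D(14, H(-2))*((2 + 6)*2) = -390 + (8 + 14 + 2)*((2 + 6)*2) = -390 + 24*(8*2) = -390 + 24*16 = -390 + 384 = -6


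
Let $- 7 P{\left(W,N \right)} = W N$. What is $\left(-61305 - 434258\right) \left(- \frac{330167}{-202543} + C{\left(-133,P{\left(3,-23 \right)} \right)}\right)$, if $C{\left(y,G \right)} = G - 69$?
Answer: $\frac{40409016274379}{1417801} \approx 2.8501 \cdot 10^{7}$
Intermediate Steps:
$P{\left(W,N \right)} = - \frac{N W}{7}$ ($P{\left(W,N \right)} = - \frac{W N}{7} = - \frac{N W}{7}$)
$C{\left(y,G \right)} = -69 + G$
$\left(-61305 - 434258\right) \left(- \frac{330167}{-202543} + C{\left(-133,P{\left(3,-23 \right)} \right)}\right) = \left(-61305 - 434258\right) \left(- \frac{330167}{-202543} - \left(69 - \frac{69}{7}\right)\right) = - 495563 \left(\left(-330167\right) \left(- \frac{1}{202543}\right) + \left(-69 + \frac{69}{7}\right)\right) = - 495563 \left(\frac{330167}{202543} - \frac{414}{7}\right) = \left(-495563\right) \left(- \frac{81541633}{1417801}\right) = \frac{40409016274379}{1417801}$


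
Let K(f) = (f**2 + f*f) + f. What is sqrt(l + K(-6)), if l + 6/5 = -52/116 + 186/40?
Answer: sqrt(5803045)/290 ≈ 8.3067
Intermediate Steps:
l = 1741/580 (l = -6/5 + (-52/116 + 186/40) = -6/5 + (-52*1/116 + 186*(1/40)) = -6/5 + (-13/29 + 93/20) = -6/5 + 2437/580 = 1741/580 ≈ 3.0017)
K(f) = f + 2*f**2 (K(f) = (f**2 + f**2) + f = 2*f**2 + f = f + 2*f**2)
sqrt(l + K(-6)) = sqrt(1741/580 - 6*(1 + 2*(-6))) = sqrt(1741/580 - 6*(1 - 12)) = sqrt(1741/580 - 6*(-11)) = sqrt(1741/580 + 66) = sqrt(40021/580) = sqrt(5803045)/290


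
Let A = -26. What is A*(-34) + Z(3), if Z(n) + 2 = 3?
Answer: 885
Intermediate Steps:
Z(n) = 1 (Z(n) = -2 + 3 = 1)
A*(-34) + Z(3) = -26*(-34) + 1 = 884 + 1 = 885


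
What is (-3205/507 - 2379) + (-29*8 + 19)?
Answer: -1317349/507 ≈ -2598.3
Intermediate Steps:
(-3205/507 - 2379) + (-29*8 + 19) = (-3205*1/507 - 2379) + (-232 + 19) = (-3205/507 - 2379) - 213 = -1209358/507 - 213 = -1317349/507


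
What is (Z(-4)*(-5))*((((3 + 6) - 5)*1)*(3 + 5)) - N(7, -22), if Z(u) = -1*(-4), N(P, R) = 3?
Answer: -643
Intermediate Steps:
Z(u) = 4
(Z(-4)*(-5))*((((3 + 6) - 5)*1)*(3 + 5)) - N(7, -22) = (4*(-5))*((((3 + 6) - 5)*1)*(3 + 5)) - 1*3 = -20*(9 - 5)*1*8 - 3 = -20*4*1*8 - 3 = -80*8 - 3 = -20*32 - 3 = -640 - 3 = -643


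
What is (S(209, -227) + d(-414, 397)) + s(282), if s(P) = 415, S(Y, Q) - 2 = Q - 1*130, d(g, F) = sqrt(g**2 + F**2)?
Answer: 60 + sqrt(329005) ≈ 633.59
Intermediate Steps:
d(g, F) = sqrt(F**2 + g**2)
S(Y, Q) = -128 + Q (S(Y, Q) = 2 + (Q - 1*130) = 2 + (Q - 130) = 2 + (-130 + Q) = -128 + Q)
(S(209, -227) + d(-414, 397)) + s(282) = ((-128 - 227) + sqrt(397**2 + (-414)**2)) + 415 = (-355 + sqrt(157609 + 171396)) + 415 = (-355 + sqrt(329005)) + 415 = 60 + sqrt(329005)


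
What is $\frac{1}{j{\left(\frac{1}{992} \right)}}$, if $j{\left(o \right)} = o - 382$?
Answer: $- \frac{992}{378943} \approx -0.0026178$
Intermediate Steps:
$j{\left(o \right)} = -382 + o$ ($j{\left(o \right)} = o - 382 = -382 + o$)
$\frac{1}{j{\left(\frac{1}{992} \right)}} = \frac{1}{-382 + \frac{1}{992}} = \frac{1}{- \frac{378943}{992}} = - \frac{992}{378943}$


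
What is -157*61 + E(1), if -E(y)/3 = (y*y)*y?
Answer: -9580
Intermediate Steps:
E(y) = -3*y**3 (E(y) = -3*y*y*y = -3*y**2*y = -3*y**3)
-157*61 + E(1) = -157*61 - 3*1**3 = -9577 - 3*1 = -9577 - 3 = -9580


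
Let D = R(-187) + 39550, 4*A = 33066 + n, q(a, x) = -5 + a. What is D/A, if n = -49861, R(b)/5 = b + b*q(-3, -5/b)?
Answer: -36876/3359 ≈ -10.978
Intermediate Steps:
R(b) = -35*b (R(b) = 5*(b + b*(-5 - 3)) = 5*(b + b*(-8)) = 5*(b - 8*b) = 5*(-7*b) = -35*b)
A = -16795/4 (A = (33066 - 49861)/4 = (¼)*(-16795) = -16795/4 ≈ -4198.8)
D = 46095 (D = -35*(-187) + 39550 = 6545 + 39550 = 46095)
D/A = 46095/(-16795/4) = 46095*(-4/16795) = -36876/3359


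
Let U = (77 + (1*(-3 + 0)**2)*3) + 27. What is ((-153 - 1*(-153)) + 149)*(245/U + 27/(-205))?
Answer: 6956512/26855 ≈ 259.04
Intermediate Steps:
U = 131 (U = (77 + (1*(-3)**2)*3) + 27 = (77 + (1*9)*3) + 27 = (77 + 9*3) + 27 = (77 + 27) + 27 = 104 + 27 = 131)
((-153 - 1*(-153)) + 149)*(245/U + 27/(-205)) = ((-153 - 1*(-153)) + 149)*(245/131 + 27/(-205)) = ((-153 + 153) + 149)*(245*(1/131) + 27*(-1/205)) = (0 + 149)*(245/131 - 27/205) = 149*(46688/26855) = 6956512/26855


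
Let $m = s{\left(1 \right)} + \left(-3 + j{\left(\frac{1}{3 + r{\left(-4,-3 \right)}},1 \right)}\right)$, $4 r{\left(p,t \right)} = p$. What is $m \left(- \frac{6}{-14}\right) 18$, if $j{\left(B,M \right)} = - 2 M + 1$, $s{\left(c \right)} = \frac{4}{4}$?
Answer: $- \frac{162}{7} \approx -23.143$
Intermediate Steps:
$s{\left(c \right)} = 1$ ($s{\left(c \right)} = 4 \cdot \frac{1}{4} = 1$)
$r{\left(p,t \right)} = \frac{p}{4}$
$j{\left(B,M \right)} = 1 - 2 M$
$m = -3$ ($m = 1 + \left(-3 + \left(1 - 2\right)\right) = 1 - 4 = -3$)
$m \left(- \frac{6}{-14}\right) 18 = - 3 \left(- \frac{6}{-14}\right) 18 = - 3 \left(\left(-6\right) \left(- \frac{1}{14}\right)\right) 18 = \left(-3\right) \frac{3}{7} \cdot 18 = \left(- \frac{9}{7}\right) 18 = - \frac{162}{7}$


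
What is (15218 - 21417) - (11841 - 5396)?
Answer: -12644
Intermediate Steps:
(15218 - 21417) - (11841 - 5396) = -6199 - 1*6445 = -6199 - 6445 = -12644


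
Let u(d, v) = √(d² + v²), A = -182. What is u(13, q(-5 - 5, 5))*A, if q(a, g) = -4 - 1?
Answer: -182*√194 ≈ -2535.0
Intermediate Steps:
q(a, g) = -5
u(13, q(-5 - 5, 5))*A = √(13² + (-5)²)*(-182) = √(169 + 25)*(-182) = √194*(-182) = -182*√194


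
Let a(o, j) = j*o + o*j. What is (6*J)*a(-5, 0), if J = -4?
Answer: 0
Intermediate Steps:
a(o, j) = 2*j*o (a(o, j) = j*o + j*o = 2*j*o)
(6*J)*a(-5, 0) = (6*(-4))*(2*0*(-5)) = -24*0 = 0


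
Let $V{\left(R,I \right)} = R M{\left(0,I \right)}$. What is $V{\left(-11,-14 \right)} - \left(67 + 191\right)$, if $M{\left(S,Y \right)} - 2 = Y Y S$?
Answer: $-280$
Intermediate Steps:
$M{\left(S,Y \right)} = 2 + S Y^{2}$ ($M{\left(S,Y \right)} = 2 + Y Y S = 2 + Y^{2} S = 2 + S Y^{2}$)
$V{\left(R,I \right)} = 2 R$ ($V{\left(R,I \right)} = R \left(2 + 0 I^{2}\right) = R \left(2 + 0\right) = R 2 = 2 R$)
$V{\left(-11,-14 \right)} - \left(67 + 191\right) = 2 \left(-11\right) - \left(67 + 191\right) = -22 - 258 = -280$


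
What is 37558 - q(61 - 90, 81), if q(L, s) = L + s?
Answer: 37506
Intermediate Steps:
37558 - q(61 - 90, 81) = 37558 - ((61 - 90) + 81) = 37558 - (-29 + 81) = 37558 - 1*52 = 37558 - 52 = 37506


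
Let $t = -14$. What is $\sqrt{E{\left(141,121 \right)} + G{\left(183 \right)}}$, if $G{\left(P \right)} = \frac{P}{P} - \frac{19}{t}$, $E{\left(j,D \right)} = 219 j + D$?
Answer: $\frac{\sqrt{6076462}}{14} \approx 176.07$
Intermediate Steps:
$E{\left(j,D \right)} = D + 219 j$
$G{\left(P \right)} = \frac{33}{14}$ ($G{\left(P \right)} = \frac{P}{P} - \frac{19}{-14} = 1 - - \frac{19}{14} = 1 + \frac{19}{14} = \frac{33}{14}$)
$\sqrt{E{\left(141,121 \right)} + G{\left(183 \right)}} = \sqrt{\left(121 + 219 \cdot 141\right) + \frac{33}{14}} = \sqrt{\left(121 + 30879\right) + \frac{33}{14}} = \sqrt{31000 + \frac{33}{14}} = \sqrt{\frac{434033}{14}} = \frac{\sqrt{6076462}}{14}$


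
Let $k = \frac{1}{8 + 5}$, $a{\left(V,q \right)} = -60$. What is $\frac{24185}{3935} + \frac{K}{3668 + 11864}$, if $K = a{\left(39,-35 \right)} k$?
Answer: $\frac{244155118}{39726973} \approx 6.1458$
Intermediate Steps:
$k = \frac{1}{13} \approx 0.076923$
$K = - \frac{60}{13}$ ($K = \left(-60\right) \frac{1}{13} = - \frac{60}{13} \approx -4.6154$)
$\frac{24185}{3935} + \frac{K}{3668 + 11864} = \frac{24185}{3935} - \frac{60}{13 \left(3668 + 11864\right)} = 24185 \cdot \frac{1}{3935} - \frac{60}{13 \cdot 15532} = \frac{4837}{787} - \frac{15}{50479} = \frac{244155118}{39726973}$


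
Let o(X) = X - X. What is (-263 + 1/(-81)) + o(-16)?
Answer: -21304/81 ≈ -263.01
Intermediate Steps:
o(X) = 0
(-263 + 1/(-81)) + o(-16) = (-263 + 1/(-81)) + 0 = (-263 - 1/81) + 0 = -21304/81 + 0 = -21304/81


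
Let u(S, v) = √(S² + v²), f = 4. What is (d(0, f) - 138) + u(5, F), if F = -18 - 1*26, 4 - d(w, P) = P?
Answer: -138 + √1961 ≈ -93.717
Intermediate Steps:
d(w, P) = 4 - P
F = -44 (F = -18 - 26 = -44)
(d(0, f) - 138) + u(5, F) = ((4 - 1*4) - 138) + √(5² + (-44)²) = ((4 - 4) - 138) + √(25 + 1936) = (0 - 138) + √1961 = -138 + √1961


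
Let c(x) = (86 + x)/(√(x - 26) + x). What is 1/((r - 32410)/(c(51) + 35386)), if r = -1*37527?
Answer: -1981753/3916472 ≈ -0.50600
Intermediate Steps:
c(x) = (86 + x)/(x + √(-26 + x)) (c(x) = (86 + x)/(√(-26 + x) + x) = (86 + x)/(x + √(-26 + x)))
r = -37527
1/((r - 32410)/(c(51) + 35386)) = 1/((-37527 - 32410)/((86 + 51)/(51 + √(-26 + 51)) + 35386)) = 1/(-69937/(137/(51 + √25) + 35386)) = 1/(-69937/(137/(51 + 5) + 35386)) = 1/(-69937/(137/56 + 35386)) = 1/(-69937/1981753/56) = 1/(-69937*56/1981753) = 1/(-3916472/1981753) = -1981753/3916472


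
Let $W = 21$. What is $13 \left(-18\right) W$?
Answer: $-4914$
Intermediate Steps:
$13 \left(-18\right) W = 13 \left(-18\right) 21 = \left(-234\right) 21 = -4914$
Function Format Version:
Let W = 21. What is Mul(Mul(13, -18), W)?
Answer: -4914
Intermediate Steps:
Mul(Mul(13, -18), W) = Mul(Mul(13, -18), 21) = Mul(-234, 21) = -4914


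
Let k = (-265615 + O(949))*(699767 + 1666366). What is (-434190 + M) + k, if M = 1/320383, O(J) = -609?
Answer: -201816244373591105/320383 ≈ -6.2992e+11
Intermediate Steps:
k = -629921391792 (k = (-265615 - 609)*(699767 + 1666366) = -266224*2366133 = -629921391792)
M = 1/320383 ≈ 3.1213e-6
(-434190 + M) + k = (-434190 + 1/320383) - 629921391792 = -139107094769/320383 - 629921391792 = -201816244373591105/320383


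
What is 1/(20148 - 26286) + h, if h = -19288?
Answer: -118389745/6138 ≈ -19288.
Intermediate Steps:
1/(20148 - 26286) + h = 1/(20148 - 26286) - 19288 = 1/(-6138) - 19288 = -1/6138 - 19288 = -118389745/6138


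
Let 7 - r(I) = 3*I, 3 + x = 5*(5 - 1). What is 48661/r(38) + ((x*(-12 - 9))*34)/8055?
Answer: -131087707/287295 ≈ -456.28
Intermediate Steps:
x = 17 (x = -3 + 5*(5 - 1) = -3 + 5*4 = -3 + 20 = 17)
r(I) = 7 - 3*I
48661/r(38) + ((x*(-12 - 9))*34)/8055 = 48661/(7 - 3*38) + ((17*(-12 - 9))*34)/8055 = 48661/(7 - 114) + ((17*(-21))*34)*(1/8055) = 48661/(-107) - 357*34*(1/8055) = 48661*(-1/107) - 12138*1/8055 = -48661/107 - 4046/2685 = -131087707/287295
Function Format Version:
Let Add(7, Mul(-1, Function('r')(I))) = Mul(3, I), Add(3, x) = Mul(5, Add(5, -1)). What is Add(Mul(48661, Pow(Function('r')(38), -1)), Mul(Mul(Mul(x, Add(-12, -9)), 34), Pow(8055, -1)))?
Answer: Rational(-131087707, 287295) ≈ -456.28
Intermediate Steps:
x = 17 (x = Add(-3, Mul(5, Add(5, -1))) = Add(-3, Mul(5, 4)) = Add(-3, 20) = 17)
Function('r')(I) = Add(7, Mul(-3, I)) (Function('r')(I) = Add(7, Mul(-1, Mul(3, I))) = Add(7, Mul(-3, I)))
Add(Mul(48661, Pow(Function('r')(38), -1)), Mul(Mul(Mul(x, Add(-12, -9)), 34), Pow(8055, -1))) = Add(Mul(48661, Pow(Add(7, Mul(-3, 38)), -1)), Mul(Mul(Mul(17, Add(-12, -9)), 34), Pow(8055, -1))) = Add(Mul(48661, Pow(Add(7, -114), -1)), Mul(Mul(Mul(17, -21), 34), Rational(1, 8055))) = Add(Mul(48661, Pow(-107, -1)), Mul(Mul(-357, 34), Rational(1, 8055))) = Add(Mul(48661, Rational(-1, 107)), Mul(-12138, Rational(1, 8055))) = Add(Rational(-48661, 107), Rational(-4046, 2685)) = Rational(-131087707, 287295)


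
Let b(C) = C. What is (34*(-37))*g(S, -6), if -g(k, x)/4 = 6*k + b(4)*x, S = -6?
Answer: -301920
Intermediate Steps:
g(k, x) = -24*k - 16*x (g(k, x) = -4*(6*k + 4*x) = -4*(4*x + 6*k) = -24*k - 16*x)
(34*(-37))*g(S, -6) = (34*(-37))*(-24*(-6) - 16*(-6)) = -1258*(144 + 96) = -1258*240 = -301920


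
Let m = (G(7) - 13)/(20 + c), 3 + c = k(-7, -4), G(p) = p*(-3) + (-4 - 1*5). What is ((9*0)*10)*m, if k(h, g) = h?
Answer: 0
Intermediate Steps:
G(p) = -9 - 3*p (G(p) = -3*p + (-4 - 5) = -3*p - 9 = -9 - 3*p)
c = -10 (c = -3 - 7 = -10)
m = -43/10 (m = ((-9 - 3*7) - 13)/(20 - 10) = ((-9 - 21) - 13)/10 = (-30 - 13)*(1/10) = -43*1/10 = -43/10 ≈ -4.3000)
((9*0)*10)*m = ((9*0)*10)*(-43/10) = (0*10)*(-43/10) = 0*(-43/10) = 0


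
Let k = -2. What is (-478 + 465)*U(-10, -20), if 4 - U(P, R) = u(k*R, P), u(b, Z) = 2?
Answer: -26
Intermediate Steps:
U(P, R) = 2 (U(P, R) = 4 - 1*2 = 4 - 2 = 2)
(-478 + 465)*U(-10, -20) = (-478 + 465)*2 = -13*2 = -26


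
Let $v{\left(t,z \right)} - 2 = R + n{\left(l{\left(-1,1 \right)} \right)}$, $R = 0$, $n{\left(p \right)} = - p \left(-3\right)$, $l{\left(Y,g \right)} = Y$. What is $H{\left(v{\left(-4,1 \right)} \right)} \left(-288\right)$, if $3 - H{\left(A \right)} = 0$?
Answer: $-864$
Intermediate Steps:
$n{\left(p \right)} = 3 p$
$v{\left(t,z \right)} = -1$ ($v{\left(t,z \right)} = 2 + \left(0 + 3 \left(-1\right)\right) = 2 + \left(0 - 3\right) = 2 - 3 = -1$)
$H{\left(A \right)} = 3$ ($H{\left(A \right)} = 3 - 0 = 3 + 0 = 3$)
$H{\left(v{\left(-4,1 \right)} \right)} \left(-288\right) = 3 \left(-288\right) = -864$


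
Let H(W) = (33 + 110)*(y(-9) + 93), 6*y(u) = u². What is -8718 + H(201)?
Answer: 13023/2 ≈ 6511.5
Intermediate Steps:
y(u) = u²/6
H(W) = 30459/2 (H(W) = (33 + 110)*((⅙)*(-9)² + 93) = 143*((⅙)*81 + 93) = 143*(27/2 + 93) = 143*(213/2) = 30459/2)
-8718 + H(201) = -8718 + 30459/2 = 13023/2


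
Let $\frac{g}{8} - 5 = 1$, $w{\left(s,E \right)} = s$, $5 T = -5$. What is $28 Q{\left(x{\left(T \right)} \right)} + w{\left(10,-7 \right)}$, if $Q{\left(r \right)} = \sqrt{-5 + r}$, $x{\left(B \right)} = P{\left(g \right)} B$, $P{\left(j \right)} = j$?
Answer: $10 + 28 i \sqrt{53} \approx 10.0 + 203.84 i$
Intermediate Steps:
$T = -1$ ($T = \frac{1}{5} \left(-5\right) = -1$)
$g = 48$ ($g = 40 + 8 \cdot 1 = 40 + 8 = 48$)
$x{\left(B \right)} = 48 B$
$28 Q{\left(x{\left(T \right)} \right)} + w{\left(10,-7 \right)} = 28 \sqrt{-5 + 48 \left(-1\right)} + 10 = 28 \sqrt{-5 - 48} + 10 = 28 \sqrt{-53} + 10 = 28 i \sqrt{53} + 10 = 10 + 28 i \sqrt{53}$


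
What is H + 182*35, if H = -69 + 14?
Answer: 6315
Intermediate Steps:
H = -55
H + 182*35 = -55 + 182*35 = -55 + 6370 = 6315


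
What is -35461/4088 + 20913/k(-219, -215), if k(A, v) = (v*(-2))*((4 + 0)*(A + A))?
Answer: -15297027/1757840 ≈ -8.7022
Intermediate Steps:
k(A, v) = -16*A*v (k(A, v) = (-2*v)*(4*(2*A)) = (-2*v)*(8*A) = -16*A*v)
-35461/4088 + 20913/k(-219, -215) = -35461/4088 + 20913/((-16*(-219)*(-215))) = -35461*1/4088 + 20913/(-753360) = -35461/4088 + 20913*(-1/753360) = -35461/4088 - 6971/251120 = -15297027/1757840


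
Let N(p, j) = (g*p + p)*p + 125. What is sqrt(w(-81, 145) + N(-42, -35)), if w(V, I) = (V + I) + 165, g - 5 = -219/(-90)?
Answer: 2*sqrt(95190)/5 ≈ 123.41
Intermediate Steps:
g = 223/30 (g = 5 - 219/(-90) = 5 - 219*(-1/90) = 5 + 73/30 = 223/30 ≈ 7.4333)
w(V, I) = 165 + I + V (w(V, I) = (I + V) + 165 = 165 + I + V)
N(p, j) = 125 + 253*p**2/30 (N(p, j) = (223*p/30 + p)*p + 125 = (253*p/30)*p + 125 = 253*p**2/30 + 125 = 125 + 253*p**2/30)
sqrt(w(-81, 145) + N(-42, -35)) = sqrt((165 + 145 - 81) + (125 + (253/30)*(-42)**2)) = sqrt(229 + (125 + (253/30)*1764)) = sqrt(229 + (125 + 74382/5)) = sqrt(229 + 75007/5) = sqrt(76152/5) = 2*sqrt(95190)/5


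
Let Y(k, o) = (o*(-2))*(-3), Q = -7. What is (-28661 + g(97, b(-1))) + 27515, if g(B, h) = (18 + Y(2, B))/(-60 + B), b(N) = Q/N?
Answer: -41802/37 ≈ -1129.8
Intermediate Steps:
b(N) = -7/N
Y(k, o) = 6*o (Y(k, o) = -2*o*(-3) = 6*o)
g(B, h) = (18 + 6*B)/(-60 + B)
(-28661 + g(97, b(-1))) + 27515 = (-28661 + 6*(3 + 97)/(-60 + 97)) + 27515 = (-28661 + 6*100/37) + 27515 = (-28661 + 6*(1/37)*100) + 27515 = (-28661 + 600/37) + 27515 = -1059857/37 + 27515 = -41802/37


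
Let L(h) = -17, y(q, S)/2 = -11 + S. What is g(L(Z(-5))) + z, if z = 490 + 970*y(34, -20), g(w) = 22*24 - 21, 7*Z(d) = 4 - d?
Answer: -59143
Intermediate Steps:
y(q, S) = -22 + 2*S (y(q, S) = 2*(-11 + S) = -22 + 2*S)
Z(d) = 4/7 - d/7 (Z(d) = (4 - d)/7 = 4/7 - d/7)
g(w) = 507 (g(w) = 528 - 21 = 507)
z = -59650 (z = 490 + 970*(-22 + 2*(-20)) = 490 + 970*(-22 - 40) = 490 + 970*(-62) = 490 - 60140 = -59650)
g(L(Z(-5))) + z = 507 - 59650 = -59143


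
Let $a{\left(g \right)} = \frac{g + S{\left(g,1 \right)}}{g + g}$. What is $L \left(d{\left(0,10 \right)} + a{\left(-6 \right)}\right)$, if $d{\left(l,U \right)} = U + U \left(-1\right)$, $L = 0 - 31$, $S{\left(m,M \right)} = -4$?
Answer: $- \frac{155}{6} \approx -25.833$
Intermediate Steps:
$L = -31$ ($L = 0 - 31 = -31$)
$d{\left(l,U \right)} = 0$ ($d{\left(l,U \right)} = U - U = 0$)
$a{\left(g \right)} = \frac{-4 + g}{2 g}$ ($a{\left(g \right)} = \frac{g - 4}{g + g} = \frac{-4 + g}{2 g}$)
$L \left(d{\left(0,10 \right)} + a{\left(-6 \right)}\right) = - 31 \left(0 + \frac{-4 - 6}{2 \left(-6\right)}\right) = - 31 \left(0 + \frac{1}{2} \left(- \frac{1}{6}\right) \left(-10\right)\right) = - 31 \left(0 + \frac{5}{6}\right) = \left(-31\right) \frac{5}{6} = - \frac{155}{6}$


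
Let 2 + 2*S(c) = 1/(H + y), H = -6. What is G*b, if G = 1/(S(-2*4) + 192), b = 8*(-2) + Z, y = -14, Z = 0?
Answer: -640/7639 ≈ -0.083781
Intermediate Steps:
b = -16 (b = 8*(-2) + 0 = -16 + 0 = -16)
S(c) = -41/40 (S(c) = -1 + 1/(2*(-6 - 14)) = -1 + (1/2)/(-20) = -1 + (1/2)*(-1/20) = -1 - 1/40 = -41/40)
G = 40/7639 (G = 1/(-41/40 + 192) = 1/(7639/40) = 40/7639 ≈ 0.0052363)
G*b = (40/7639)*(-16) = -640/7639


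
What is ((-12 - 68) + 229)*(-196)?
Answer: -29204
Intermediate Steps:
((-12 - 68) + 229)*(-196) = (-80 + 229)*(-196) = 149*(-196) = -29204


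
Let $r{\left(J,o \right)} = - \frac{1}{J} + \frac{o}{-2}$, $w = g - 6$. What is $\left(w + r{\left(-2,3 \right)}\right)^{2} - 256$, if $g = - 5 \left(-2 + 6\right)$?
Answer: $473$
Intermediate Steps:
$g = -20$ ($g = \left(-5\right) 4 = -20$)
$w = -26$ ($w = -20 - 6 = -26$)
$r{\left(J,o \right)} = - \frac{1}{J} - \frac{o}{2}$ ($r{\left(J,o \right)} = - \frac{1}{J} + o \left(- \frac{1}{2}\right) = - \frac{1}{J} - \frac{o}{2}$)
$\left(w + r{\left(-2,3 \right)}\right)^{2} - 256 = \left(-26 - 1\right)^{2} - 256 = \left(-27\right)^{2} - 256 = 729 - 256 = 473$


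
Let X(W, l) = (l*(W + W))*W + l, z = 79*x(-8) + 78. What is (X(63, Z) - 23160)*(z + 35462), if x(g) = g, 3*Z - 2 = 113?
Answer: 9815024180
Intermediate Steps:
Z = 115/3 (Z = ⅔ + (⅓)*113 = ⅔ + 113/3 = 115/3 ≈ 38.333)
z = -554 (z = 79*(-8) + 78 = -632 + 78 = -554)
X(W, l) = l + 2*l*W² (X(W, l) = (l*(2*W))*W + l = (2*W*l)*W + l = 2*l*W² + l = l + 2*l*W²)
(X(63, Z) - 23160)*(z + 35462) = (115*(1 + 2*63²)/3 - 23160)*(-554 + 35462) = (115*(1 + 2*3969)/3 - 23160)*34908 = (115*(1 + 7938)/3 - 23160)*34908 = ((115/3)*7939 - 23160)*34908 = (912985/3 - 23160)*34908 = (843505/3)*34908 = 9815024180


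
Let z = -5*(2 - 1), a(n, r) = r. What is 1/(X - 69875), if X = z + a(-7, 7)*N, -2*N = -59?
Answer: -2/139347 ≈ -1.4353e-5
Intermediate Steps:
N = 59/2 (N = -½*(-59) = 59/2 ≈ 29.500)
z = -5 (z = -5*1 = -5)
X = 403/2 (X = -5 + 7*(59/2) = -5 + 413/2 = 403/2 ≈ 201.50)
1/(X - 69875) = 1/(403/2 - 69875) = 1/(-139347/2) = -2/139347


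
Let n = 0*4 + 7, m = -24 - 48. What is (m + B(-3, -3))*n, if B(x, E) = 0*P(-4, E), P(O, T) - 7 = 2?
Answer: -504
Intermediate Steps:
m = -72
P(O, T) = 9 (P(O, T) = 7 + 2 = 9)
B(x, E) = 0 (B(x, E) = 0*9 = 0)
n = 7 (n = 0 + 7 = 7)
(m + B(-3, -3))*n = (-72 + 0)*7 = -72*7 = -504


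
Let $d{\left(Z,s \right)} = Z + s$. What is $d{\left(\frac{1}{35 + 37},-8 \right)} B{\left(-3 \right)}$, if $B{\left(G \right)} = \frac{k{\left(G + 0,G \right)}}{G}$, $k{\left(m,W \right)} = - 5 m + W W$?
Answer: $\frac{575}{9} \approx 63.889$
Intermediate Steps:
$k{\left(m,W \right)} = W^{2} - 5 m$ ($k{\left(m,W \right)} = - 5 m + W^{2} = W^{2} - 5 m$)
$B{\left(G \right)} = \frac{G^{2} - 5 G}{G}$ ($B{\left(G \right)} = \frac{G^{2} - 5 \left(G + 0\right)}{G} = \frac{G^{2} - 5 G}{G}$)
$d{\left(\frac{1}{35 + 37},-8 \right)} B{\left(-3 \right)} = \left(\frac{1}{35 + 37} - 8\right) \left(-5 - 3\right) = \left(\frac{1}{72} - 8\right) \left(-8\right) = \left(- \frac{575}{72}\right) \left(-8\right) = \frac{575}{9}$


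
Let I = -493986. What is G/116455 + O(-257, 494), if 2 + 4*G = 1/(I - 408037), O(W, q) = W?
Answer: -107986352746067/420180353860 ≈ -257.00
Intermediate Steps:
G = -1804047/3608092 (G = -½ + 1/(4*(-493986 - 408037)) = -½ + (¼)/(-902023) = -½ + (¼)*(-1/902023) = -½ - 1/3608092 = -1804047/3608092 ≈ -0.50000)
G/116455 + O(-257, 494) = -1804047/3608092/116455 - 257 = -1804047/3608092*1/116455 - 257 = -1804047/420180353860 - 257 = -107986352746067/420180353860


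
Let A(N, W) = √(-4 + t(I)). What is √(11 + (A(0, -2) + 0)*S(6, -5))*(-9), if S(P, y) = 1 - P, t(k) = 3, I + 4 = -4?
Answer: -9*√(11 - 5*I) ≈ -30.576 + 6.6229*I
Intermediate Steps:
I = -8 (I = -4 - 4 = -8)
A(N, W) = I (A(N, W) = √(-4 + 3) = √(-1) = I)
√(11 + (A(0, -2) + 0)*S(6, -5))*(-9) = √(11 + (I + 0)*(1 - 1*6))*(-9) = √(11 + I*(1 - 6))*(-9) = √(11 + I*(-5))*(-9) = √(11 - 5*I)*(-9) = -9*√(11 - 5*I)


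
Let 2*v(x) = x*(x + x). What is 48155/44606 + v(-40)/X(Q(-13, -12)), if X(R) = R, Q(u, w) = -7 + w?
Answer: -70454655/847514 ≈ -83.131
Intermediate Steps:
v(x) = x² (v(x) = (x*(x + x))/2 = (x*(2*x))/2 = (2*x²)/2 = x²)
48155/44606 + v(-40)/X(Q(-13, -12)) = 48155/44606 + (-40)²/(-7 - 12) = 48155*(1/44606) + 1600/(-19) = 48155/44606 + 1600*(-1/19) = 48155/44606 - 1600/19 = -70454655/847514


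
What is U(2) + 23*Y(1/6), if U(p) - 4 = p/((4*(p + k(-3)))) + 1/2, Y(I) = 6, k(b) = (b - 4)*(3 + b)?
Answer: 571/4 ≈ 142.75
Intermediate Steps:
k(b) = (-4 + b)*(3 + b)
U(p) = 19/4 (U(p) = 4 + (p/((4*(p + (-12 + (-3)**2 - 1*(-3))))) + 1/2) = 4 + (p/((4*(p + (-12 + 9 + 3)))) + 1*(1/2)) = 4 + (p/((4*(p + 0))) + 1/2) = 4 + (p/((4*p)) + 1/2) = 4 + (p*(1/(4*p)) + 1/2) = 4 + (1/4 + 1/2) = 4 + 3/4 = 19/4)
U(2) + 23*Y(1/6) = 19/4 + 23*6 = 19/4 + 138 = 571/4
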